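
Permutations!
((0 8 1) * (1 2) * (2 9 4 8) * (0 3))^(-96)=(9)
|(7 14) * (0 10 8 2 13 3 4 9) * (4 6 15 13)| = |(0 10 8 2 4 9)(3 6 15 13)(7 14)| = 12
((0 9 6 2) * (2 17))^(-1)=((0 9 6 17 2))^(-1)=(0 2 17 6 9)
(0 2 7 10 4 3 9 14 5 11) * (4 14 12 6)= (0 2 7 10 14 5 11)(3 9 12 6 4)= [2, 1, 7, 9, 3, 11, 4, 10, 8, 12, 14, 0, 6, 13, 5]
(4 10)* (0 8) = [8, 1, 2, 3, 10, 5, 6, 7, 0, 9, 4] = (0 8)(4 10)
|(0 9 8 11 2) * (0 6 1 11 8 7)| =12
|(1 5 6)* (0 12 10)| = 3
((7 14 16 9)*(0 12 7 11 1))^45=((0 12 7 14 16 9 11 1))^45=(0 9 7 1 16 12 11 14)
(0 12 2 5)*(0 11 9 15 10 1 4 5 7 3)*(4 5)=(0 12 2 7 3)(1 5 11 9 15 10)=[12, 5, 7, 0, 4, 11, 6, 3, 8, 15, 1, 9, 2, 13, 14, 10]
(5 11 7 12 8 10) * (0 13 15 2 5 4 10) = (0 13 15 2 5 11 7 12 8)(4 10) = [13, 1, 5, 3, 10, 11, 6, 12, 0, 9, 4, 7, 8, 15, 14, 2]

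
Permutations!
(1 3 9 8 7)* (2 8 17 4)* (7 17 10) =(1 3 9 10 7)(2 8 17 4) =[0, 3, 8, 9, 2, 5, 6, 1, 17, 10, 7, 11, 12, 13, 14, 15, 16, 4]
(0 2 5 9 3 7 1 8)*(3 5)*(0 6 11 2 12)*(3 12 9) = [9, 8, 12, 7, 4, 3, 11, 1, 6, 5, 10, 2, 0] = (0 9 5 3 7 1 8 6 11 2 12)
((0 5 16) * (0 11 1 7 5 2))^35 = (16)(0 2)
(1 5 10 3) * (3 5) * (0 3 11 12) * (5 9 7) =[3, 11, 2, 1, 4, 10, 6, 5, 8, 7, 9, 12, 0] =(0 3 1 11 12)(5 10 9 7)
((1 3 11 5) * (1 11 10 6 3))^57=((3 10 6)(5 11))^57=(5 11)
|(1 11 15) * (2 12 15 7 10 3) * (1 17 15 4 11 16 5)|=|(1 16 5)(2 12 4 11 7 10 3)(15 17)|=42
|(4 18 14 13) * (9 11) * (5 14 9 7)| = 8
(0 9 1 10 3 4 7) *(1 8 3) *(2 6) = (0 9 8 3 4 7)(1 10)(2 6) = [9, 10, 6, 4, 7, 5, 2, 0, 3, 8, 1]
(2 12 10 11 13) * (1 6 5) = (1 6 5)(2 12 10 11 13) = [0, 6, 12, 3, 4, 1, 5, 7, 8, 9, 11, 13, 10, 2]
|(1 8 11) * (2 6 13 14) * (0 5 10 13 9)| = 24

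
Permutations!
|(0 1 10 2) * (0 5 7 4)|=|(0 1 10 2 5 7 4)|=7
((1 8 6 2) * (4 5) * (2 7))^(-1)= ((1 8 6 7 2)(4 5))^(-1)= (1 2 7 6 8)(4 5)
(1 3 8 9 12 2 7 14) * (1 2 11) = (1 3 8 9 12 11)(2 7 14) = [0, 3, 7, 8, 4, 5, 6, 14, 9, 12, 10, 1, 11, 13, 2]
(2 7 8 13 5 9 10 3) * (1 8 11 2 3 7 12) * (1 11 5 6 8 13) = (1 13 6 8)(2 12 11)(5 9 10 7) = [0, 13, 12, 3, 4, 9, 8, 5, 1, 10, 7, 2, 11, 6]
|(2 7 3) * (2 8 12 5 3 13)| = 12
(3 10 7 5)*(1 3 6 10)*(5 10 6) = (1 3)(7 10) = [0, 3, 2, 1, 4, 5, 6, 10, 8, 9, 7]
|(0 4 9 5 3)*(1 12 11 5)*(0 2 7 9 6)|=|(0 4 6)(1 12 11 5 3 2 7 9)|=24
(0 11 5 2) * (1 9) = [11, 9, 0, 3, 4, 2, 6, 7, 8, 1, 10, 5] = (0 11 5 2)(1 9)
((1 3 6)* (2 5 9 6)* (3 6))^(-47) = (1 6)(2 5 9 3)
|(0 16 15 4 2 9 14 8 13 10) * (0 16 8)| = 10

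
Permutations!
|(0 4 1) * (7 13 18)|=|(0 4 1)(7 13 18)|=3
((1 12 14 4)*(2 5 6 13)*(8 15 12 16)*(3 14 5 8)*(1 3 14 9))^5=(1 9 3 4 14 16)(2 6 12 8 13 5 15)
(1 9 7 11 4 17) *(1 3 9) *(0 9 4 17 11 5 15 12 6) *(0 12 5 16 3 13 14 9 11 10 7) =[11, 1, 2, 4, 10, 15, 12, 16, 8, 0, 7, 17, 6, 14, 9, 5, 3, 13] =(0 11 17 13 14 9)(3 4 10 7 16)(5 15)(6 12)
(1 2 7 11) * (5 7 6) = (1 2 6 5 7 11) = [0, 2, 6, 3, 4, 7, 5, 11, 8, 9, 10, 1]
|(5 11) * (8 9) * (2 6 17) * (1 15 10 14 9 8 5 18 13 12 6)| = 13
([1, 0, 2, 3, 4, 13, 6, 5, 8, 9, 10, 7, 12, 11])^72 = (13)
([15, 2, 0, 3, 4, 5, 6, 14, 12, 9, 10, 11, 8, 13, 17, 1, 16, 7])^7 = [2, 15, 1, 3, 4, 5, 6, 14, 12, 9, 10, 11, 8, 13, 17, 0, 16, 7]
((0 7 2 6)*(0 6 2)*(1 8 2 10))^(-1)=((0 7)(1 8 2 10))^(-1)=(0 7)(1 10 2 8)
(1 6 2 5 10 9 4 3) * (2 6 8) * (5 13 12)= (1 8 2 13 12 5 10 9 4 3)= [0, 8, 13, 1, 3, 10, 6, 7, 2, 4, 9, 11, 5, 12]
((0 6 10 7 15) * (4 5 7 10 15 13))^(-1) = (0 15 6)(4 13 7 5)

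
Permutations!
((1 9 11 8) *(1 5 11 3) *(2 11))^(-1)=(1 3 9)(2 5 8 11)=((1 9 3)(2 11 8 5))^(-1)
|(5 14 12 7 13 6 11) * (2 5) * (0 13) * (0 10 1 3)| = 12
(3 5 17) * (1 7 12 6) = [0, 7, 2, 5, 4, 17, 1, 12, 8, 9, 10, 11, 6, 13, 14, 15, 16, 3] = (1 7 12 6)(3 5 17)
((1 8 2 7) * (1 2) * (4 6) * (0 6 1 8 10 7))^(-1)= ((0 6 4 1 10 7 2))^(-1)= (0 2 7 10 1 4 6)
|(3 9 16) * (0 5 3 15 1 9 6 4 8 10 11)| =|(0 5 3 6 4 8 10 11)(1 9 16 15)| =8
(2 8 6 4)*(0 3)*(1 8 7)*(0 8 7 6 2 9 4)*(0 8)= (0 3)(1 7)(2 6 8)(4 9)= [3, 7, 6, 0, 9, 5, 8, 1, 2, 4]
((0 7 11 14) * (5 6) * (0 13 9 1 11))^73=((0 7)(1 11 14 13 9)(5 6))^73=(0 7)(1 13 11 9 14)(5 6)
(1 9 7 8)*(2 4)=[0, 9, 4, 3, 2, 5, 6, 8, 1, 7]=(1 9 7 8)(2 4)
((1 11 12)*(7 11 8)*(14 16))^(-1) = (1 12 11 7 8)(14 16)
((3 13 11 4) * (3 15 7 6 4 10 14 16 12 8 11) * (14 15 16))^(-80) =(4 16 12 8 11 10 15 7 6)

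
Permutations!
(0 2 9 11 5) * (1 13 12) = (0 2 9 11 5)(1 13 12) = [2, 13, 9, 3, 4, 0, 6, 7, 8, 11, 10, 5, 1, 12]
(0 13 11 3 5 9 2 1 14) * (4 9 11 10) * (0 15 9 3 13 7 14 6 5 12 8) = (0 7 14 15 9 2 1 6 5 11 13 10 4 3 12 8) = [7, 6, 1, 12, 3, 11, 5, 14, 0, 2, 4, 13, 8, 10, 15, 9]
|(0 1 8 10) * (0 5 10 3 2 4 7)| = 14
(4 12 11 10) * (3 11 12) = (12)(3 11 10 4) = [0, 1, 2, 11, 3, 5, 6, 7, 8, 9, 4, 10, 12]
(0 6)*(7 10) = (0 6)(7 10) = [6, 1, 2, 3, 4, 5, 0, 10, 8, 9, 7]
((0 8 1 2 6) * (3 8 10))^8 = ((0 10 3 8 1 2 6))^8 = (0 10 3 8 1 2 6)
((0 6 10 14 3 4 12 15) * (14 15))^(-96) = (15)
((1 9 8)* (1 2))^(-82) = (1 8)(2 9) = ((1 9 8 2))^(-82)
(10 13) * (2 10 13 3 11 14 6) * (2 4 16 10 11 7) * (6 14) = [0, 1, 11, 7, 16, 5, 4, 2, 8, 9, 3, 6, 12, 13, 14, 15, 10] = (2 11 6 4 16 10 3 7)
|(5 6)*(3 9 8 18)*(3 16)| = |(3 9 8 18 16)(5 6)| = 10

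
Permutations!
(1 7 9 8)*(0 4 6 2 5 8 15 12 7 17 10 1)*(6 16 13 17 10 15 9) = (0 4 16 13 17 15 12 7 6 2 5 8)(1 10) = [4, 10, 5, 3, 16, 8, 2, 6, 0, 9, 1, 11, 7, 17, 14, 12, 13, 15]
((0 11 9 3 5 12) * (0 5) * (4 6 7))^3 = ((0 11 9 3)(4 6 7)(5 12))^3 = (0 3 9 11)(5 12)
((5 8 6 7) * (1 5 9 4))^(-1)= (1 4 9 7 6 8 5)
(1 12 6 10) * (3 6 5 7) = (1 12 5 7 3 6 10) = [0, 12, 2, 6, 4, 7, 10, 3, 8, 9, 1, 11, 5]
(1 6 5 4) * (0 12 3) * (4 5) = (0 12 3)(1 6 4) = [12, 6, 2, 0, 1, 5, 4, 7, 8, 9, 10, 11, 3]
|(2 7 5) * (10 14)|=6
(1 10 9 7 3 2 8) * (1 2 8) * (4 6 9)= [0, 10, 1, 8, 6, 5, 9, 3, 2, 7, 4]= (1 10 4 6 9 7 3 8 2)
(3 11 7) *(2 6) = (2 6)(3 11 7) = [0, 1, 6, 11, 4, 5, 2, 3, 8, 9, 10, 7]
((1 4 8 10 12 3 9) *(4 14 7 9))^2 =(1 7)(3 8 12 4 10)(9 14)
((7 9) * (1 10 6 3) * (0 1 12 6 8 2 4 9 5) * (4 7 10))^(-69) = ((0 1 4 9 10 8 2 7 5)(3 12 6))^(-69) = (12)(0 9 2)(1 10 7)(4 8 5)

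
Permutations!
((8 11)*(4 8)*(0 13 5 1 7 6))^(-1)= (0 6 7 1 5 13)(4 11 8)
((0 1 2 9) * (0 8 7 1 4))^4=(1 7 8 9 2)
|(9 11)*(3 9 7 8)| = |(3 9 11 7 8)| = 5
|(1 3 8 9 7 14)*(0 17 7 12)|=|(0 17 7 14 1 3 8 9 12)|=9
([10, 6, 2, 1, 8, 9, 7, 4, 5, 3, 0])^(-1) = (0 10)(1 3 9 5 8 4 7 6)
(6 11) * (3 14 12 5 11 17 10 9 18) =[0, 1, 2, 14, 4, 11, 17, 7, 8, 18, 9, 6, 5, 13, 12, 15, 16, 10, 3] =(3 14 12 5 11 6 17 10 9 18)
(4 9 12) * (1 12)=(1 12 4 9)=[0, 12, 2, 3, 9, 5, 6, 7, 8, 1, 10, 11, 4]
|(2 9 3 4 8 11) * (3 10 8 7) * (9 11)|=6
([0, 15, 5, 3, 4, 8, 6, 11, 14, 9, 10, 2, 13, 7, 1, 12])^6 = [0, 2, 12, 3, 4, 13, 6, 1, 7, 9, 10, 15, 8, 14, 11, 5]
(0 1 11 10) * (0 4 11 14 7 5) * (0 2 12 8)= [1, 14, 12, 3, 11, 2, 6, 5, 0, 9, 4, 10, 8, 13, 7]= (0 1 14 7 5 2 12 8)(4 11 10)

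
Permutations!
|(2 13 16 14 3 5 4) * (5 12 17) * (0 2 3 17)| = 10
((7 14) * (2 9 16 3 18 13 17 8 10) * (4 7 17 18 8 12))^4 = (18)(2 8 16)(3 9 10)(4 12 17 14 7)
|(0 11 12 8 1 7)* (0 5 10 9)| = |(0 11 12 8 1 7 5 10 9)| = 9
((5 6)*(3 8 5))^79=((3 8 5 6))^79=(3 6 5 8)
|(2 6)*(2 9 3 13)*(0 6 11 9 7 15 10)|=5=|(0 6 7 15 10)(2 11 9 3 13)|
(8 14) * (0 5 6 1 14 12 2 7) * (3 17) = (0 5 6 1 14 8 12 2 7)(3 17) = [5, 14, 7, 17, 4, 6, 1, 0, 12, 9, 10, 11, 2, 13, 8, 15, 16, 3]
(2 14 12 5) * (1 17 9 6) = [0, 17, 14, 3, 4, 2, 1, 7, 8, 6, 10, 11, 5, 13, 12, 15, 16, 9] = (1 17 9 6)(2 14 12 5)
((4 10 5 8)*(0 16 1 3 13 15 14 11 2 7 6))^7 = (0 11 3 6 14 1 7 15 16 2 13)(4 8 5 10)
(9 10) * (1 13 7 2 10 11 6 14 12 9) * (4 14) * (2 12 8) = (1 13 7 12 9 11 6 4 14 8 2 10) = [0, 13, 10, 3, 14, 5, 4, 12, 2, 11, 1, 6, 9, 7, 8]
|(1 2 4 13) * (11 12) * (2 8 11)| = |(1 8 11 12 2 4 13)| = 7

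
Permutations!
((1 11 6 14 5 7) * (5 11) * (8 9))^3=(14)(8 9)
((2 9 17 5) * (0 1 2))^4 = ((0 1 2 9 17 5))^4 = (0 17 2)(1 5 9)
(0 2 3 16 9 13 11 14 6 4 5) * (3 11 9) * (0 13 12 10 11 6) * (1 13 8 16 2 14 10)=[14, 13, 6, 2, 5, 8, 4, 7, 16, 12, 11, 10, 1, 9, 0, 15, 3]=(0 14)(1 13 9 12)(2 6 4 5 8 16 3)(10 11)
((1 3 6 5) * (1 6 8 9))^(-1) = ((1 3 8 9)(5 6))^(-1) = (1 9 8 3)(5 6)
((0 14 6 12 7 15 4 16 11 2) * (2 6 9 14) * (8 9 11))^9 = (0 2)(4 15 7 12 6 11 14 9 8 16)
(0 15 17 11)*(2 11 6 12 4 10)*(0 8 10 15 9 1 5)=(0 9 1 5)(2 11 8 10)(4 15 17 6 12)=[9, 5, 11, 3, 15, 0, 12, 7, 10, 1, 2, 8, 4, 13, 14, 17, 16, 6]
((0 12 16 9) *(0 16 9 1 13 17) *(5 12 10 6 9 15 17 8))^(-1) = (0 17 15 12 5 8 13 1 16 9 6 10) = ((0 10 6 9 16 1 13 8 5 12 15 17))^(-1)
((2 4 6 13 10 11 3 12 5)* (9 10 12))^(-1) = (2 5 12 13 6 4)(3 11 10 9)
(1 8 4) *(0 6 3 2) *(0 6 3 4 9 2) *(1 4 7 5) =(0 3)(1 8 9 2 6 7 5) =[3, 8, 6, 0, 4, 1, 7, 5, 9, 2]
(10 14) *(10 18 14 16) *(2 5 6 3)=(2 5 6 3)(10 16)(14 18)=[0, 1, 5, 2, 4, 6, 3, 7, 8, 9, 16, 11, 12, 13, 18, 15, 10, 17, 14]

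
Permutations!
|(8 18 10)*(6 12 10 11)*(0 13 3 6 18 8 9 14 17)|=18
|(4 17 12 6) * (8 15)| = 4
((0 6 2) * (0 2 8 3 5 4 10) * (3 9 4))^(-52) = ((0 6 8 9 4 10)(3 5))^(-52) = (0 8 4)(6 9 10)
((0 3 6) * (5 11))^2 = (11)(0 6 3)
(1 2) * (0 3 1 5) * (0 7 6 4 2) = [3, 0, 5, 1, 2, 7, 4, 6] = (0 3 1)(2 5 7 6 4)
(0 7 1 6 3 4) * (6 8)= (0 7 1 8 6 3 4)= [7, 8, 2, 4, 0, 5, 3, 1, 6]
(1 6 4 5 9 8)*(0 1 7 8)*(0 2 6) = (0 1)(2 6 4 5 9)(7 8) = [1, 0, 6, 3, 5, 9, 4, 8, 7, 2]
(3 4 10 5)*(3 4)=(4 10 5)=[0, 1, 2, 3, 10, 4, 6, 7, 8, 9, 5]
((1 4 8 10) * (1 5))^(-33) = (1 8 5 4 10)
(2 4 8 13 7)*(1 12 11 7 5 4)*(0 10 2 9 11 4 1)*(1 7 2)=[10, 12, 0, 3, 8, 7, 6, 9, 13, 11, 1, 2, 4, 5]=(0 10 1 12 4 8 13 5 7 9 11 2)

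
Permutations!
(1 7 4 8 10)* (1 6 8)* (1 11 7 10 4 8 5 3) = (1 10 6 5 3)(4 11 7 8) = [0, 10, 2, 1, 11, 3, 5, 8, 4, 9, 6, 7]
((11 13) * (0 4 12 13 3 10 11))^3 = (0 13 12 4)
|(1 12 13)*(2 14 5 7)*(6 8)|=12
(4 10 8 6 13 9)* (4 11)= [0, 1, 2, 3, 10, 5, 13, 7, 6, 11, 8, 4, 12, 9]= (4 10 8 6 13 9 11)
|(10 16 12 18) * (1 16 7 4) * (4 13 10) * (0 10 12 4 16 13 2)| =12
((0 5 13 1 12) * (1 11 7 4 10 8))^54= (0 7 1 13 10)(4 12 11 8 5)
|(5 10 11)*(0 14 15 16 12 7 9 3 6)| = 9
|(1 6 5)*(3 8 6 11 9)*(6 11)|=12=|(1 6 5)(3 8 11 9)|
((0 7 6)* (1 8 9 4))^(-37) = ((0 7 6)(1 8 9 4))^(-37) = (0 6 7)(1 4 9 8)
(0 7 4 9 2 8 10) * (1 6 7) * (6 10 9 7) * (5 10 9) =(0 1 9 2 8 5 10)(4 7) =[1, 9, 8, 3, 7, 10, 6, 4, 5, 2, 0]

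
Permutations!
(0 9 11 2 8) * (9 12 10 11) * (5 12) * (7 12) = (0 5 7 12 10 11 2 8) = [5, 1, 8, 3, 4, 7, 6, 12, 0, 9, 11, 2, 10]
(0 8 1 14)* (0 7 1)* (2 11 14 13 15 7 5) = (0 8)(1 13 15 7)(2 11 14 5) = [8, 13, 11, 3, 4, 2, 6, 1, 0, 9, 10, 14, 12, 15, 5, 7]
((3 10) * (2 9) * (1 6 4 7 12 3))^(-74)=(1 7 10 4 3 6 12)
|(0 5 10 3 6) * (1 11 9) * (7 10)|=6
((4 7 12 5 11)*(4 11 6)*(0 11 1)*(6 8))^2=(0 1 11)(4 12 8)(5 6 7)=((0 11 1)(4 7 12 5 8 6))^2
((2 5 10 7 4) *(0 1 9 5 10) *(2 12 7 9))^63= (12)(0 10)(1 9)(2 5)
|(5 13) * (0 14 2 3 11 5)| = 7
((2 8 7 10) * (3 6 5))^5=(2 8 7 10)(3 5 6)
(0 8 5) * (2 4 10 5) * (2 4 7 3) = [8, 1, 7, 2, 10, 0, 6, 3, 4, 9, 5] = (0 8 4 10 5)(2 7 3)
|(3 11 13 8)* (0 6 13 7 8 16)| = 4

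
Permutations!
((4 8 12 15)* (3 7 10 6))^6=(3 10)(4 12)(6 7)(8 15)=((3 7 10 6)(4 8 12 15))^6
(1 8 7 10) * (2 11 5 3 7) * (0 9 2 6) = (0 9 2 11 5 3 7 10 1 8 6) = [9, 8, 11, 7, 4, 3, 0, 10, 6, 2, 1, 5]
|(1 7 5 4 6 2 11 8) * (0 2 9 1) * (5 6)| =4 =|(0 2 11 8)(1 7 6 9)(4 5)|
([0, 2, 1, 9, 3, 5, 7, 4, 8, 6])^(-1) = [0, 2, 1, 4, 7, 5, 9, 6, 8, 3]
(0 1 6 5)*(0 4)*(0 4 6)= [1, 0, 2, 3, 4, 6, 5]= (0 1)(5 6)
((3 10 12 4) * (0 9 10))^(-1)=((0 9 10 12 4 3))^(-1)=(0 3 4 12 10 9)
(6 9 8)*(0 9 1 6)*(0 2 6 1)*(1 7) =[9, 7, 6, 3, 4, 5, 0, 1, 2, 8] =(0 9 8 2 6)(1 7)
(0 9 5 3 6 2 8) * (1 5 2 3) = (0 9 2 8)(1 5)(3 6) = [9, 5, 8, 6, 4, 1, 3, 7, 0, 2]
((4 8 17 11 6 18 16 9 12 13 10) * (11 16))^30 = (18)(4 13 9 17)(8 10 12 16)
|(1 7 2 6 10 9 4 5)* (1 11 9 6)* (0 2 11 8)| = 18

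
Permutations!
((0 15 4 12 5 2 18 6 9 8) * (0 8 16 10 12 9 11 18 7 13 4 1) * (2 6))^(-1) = ((0 15 1)(2 7 13 4 9 16 10 12 5 6 11 18))^(-1) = (0 1 15)(2 18 11 6 5 12 10 16 9 4 13 7)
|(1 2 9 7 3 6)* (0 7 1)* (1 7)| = 7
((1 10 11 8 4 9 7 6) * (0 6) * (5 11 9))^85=(0 6 1 10 9 7)(4 5 11 8)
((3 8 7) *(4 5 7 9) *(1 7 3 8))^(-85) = (1 3 5 4 9 8 7)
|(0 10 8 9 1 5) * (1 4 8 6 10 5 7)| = |(0 5)(1 7)(4 8 9)(6 10)| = 6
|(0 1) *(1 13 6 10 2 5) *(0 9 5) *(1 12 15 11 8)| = |(0 13 6 10 2)(1 9 5 12 15 11 8)| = 35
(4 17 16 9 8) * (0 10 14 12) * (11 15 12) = (0 10 14 11 15 12)(4 17 16 9 8) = [10, 1, 2, 3, 17, 5, 6, 7, 4, 8, 14, 15, 0, 13, 11, 12, 9, 16]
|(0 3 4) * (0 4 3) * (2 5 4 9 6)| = 5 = |(2 5 4 9 6)|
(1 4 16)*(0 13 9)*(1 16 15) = [13, 4, 2, 3, 15, 5, 6, 7, 8, 0, 10, 11, 12, 9, 14, 1, 16] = (16)(0 13 9)(1 4 15)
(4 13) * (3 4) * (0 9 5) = (0 9 5)(3 4 13) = [9, 1, 2, 4, 13, 0, 6, 7, 8, 5, 10, 11, 12, 3]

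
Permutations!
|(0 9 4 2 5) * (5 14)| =6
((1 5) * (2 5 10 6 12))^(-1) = (1 5 2 12 6 10)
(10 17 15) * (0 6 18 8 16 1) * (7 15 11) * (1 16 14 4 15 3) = [6, 0, 2, 1, 15, 5, 18, 3, 14, 9, 17, 7, 12, 13, 4, 10, 16, 11, 8] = (0 6 18 8 14 4 15 10 17 11 7 3 1)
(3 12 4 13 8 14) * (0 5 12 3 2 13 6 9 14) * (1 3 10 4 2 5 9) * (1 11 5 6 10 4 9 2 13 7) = [2, 3, 7, 4, 10, 12, 11, 1, 0, 14, 9, 5, 13, 8, 6] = (0 2 7 1 3 4 10 9 14 6 11 5 12 13 8)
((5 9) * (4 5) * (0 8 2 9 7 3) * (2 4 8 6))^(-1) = (0 3 7 5 4 8 9 2 6)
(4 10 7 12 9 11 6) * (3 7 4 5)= (3 7 12 9 11 6 5)(4 10)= [0, 1, 2, 7, 10, 3, 5, 12, 8, 11, 4, 6, 9]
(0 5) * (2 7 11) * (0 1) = (0 5 1)(2 7 11) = [5, 0, 7, 3, 4, 1, 6, 11, 8, 9, 10, 2]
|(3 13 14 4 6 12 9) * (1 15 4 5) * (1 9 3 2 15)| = |(2 15 4 6 12 3 13 14 5 9)| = 10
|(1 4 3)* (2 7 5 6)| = 12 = |(1 4 3)(2 7 5 6)|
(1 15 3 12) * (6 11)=[0, 15, 2, 12, 4, 5, 11, 7, 8, 9, 10, 6, 1, 13, 14, 3]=(1 15 3 12)(6 11)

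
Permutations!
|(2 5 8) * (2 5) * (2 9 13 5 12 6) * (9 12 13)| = 3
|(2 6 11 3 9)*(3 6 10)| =4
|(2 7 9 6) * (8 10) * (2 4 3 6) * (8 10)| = |(10)(2 7 9)(3 6 4)| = 3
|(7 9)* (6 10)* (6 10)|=2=|(10)(7 9)|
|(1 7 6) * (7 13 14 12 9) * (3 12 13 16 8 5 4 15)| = 22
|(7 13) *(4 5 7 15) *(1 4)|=6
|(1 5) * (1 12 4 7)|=5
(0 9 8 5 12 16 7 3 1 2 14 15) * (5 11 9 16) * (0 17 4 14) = (0 16 7 3 1 2)(4 14 15 17)(5 12)(8 11 9) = [16, 2, 0, 1, 14, 12, 6, 3, 11, 8, 10, 9, 5, 13, 15, 17, 7, 4]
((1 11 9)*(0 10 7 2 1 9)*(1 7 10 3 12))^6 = (0 3 12 1 11)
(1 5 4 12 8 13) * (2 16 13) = (1 5 4 12 8 2 16 13) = [0, 5, 16, 3, 12, 4, 6, 7, 2, 9, 10, 11, 8, 1, 14, 15, 13]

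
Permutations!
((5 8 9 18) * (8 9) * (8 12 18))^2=(5 8 18 9 12)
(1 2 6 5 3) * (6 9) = (1 2 9 6 5 3) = [0, 2, 9, 1, 4, 3, 5, 7, 8, 6]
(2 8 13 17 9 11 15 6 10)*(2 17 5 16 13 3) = (2 8 3)(5 16 13)(6 10 17 9 11 15) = [0, 1, 8, 2, 4, 16, 10, 7, 3, 11, 17, 15, 12, 5, 14, 6, 13, 9]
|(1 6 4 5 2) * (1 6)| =4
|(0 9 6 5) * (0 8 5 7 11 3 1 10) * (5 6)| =10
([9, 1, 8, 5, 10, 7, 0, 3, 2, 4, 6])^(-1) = [6, 1, 8, 7, 9, 3, 10, 5, 2, 0, 4]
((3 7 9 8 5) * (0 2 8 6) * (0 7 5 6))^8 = ((0 2 8 6 7 9)(3 5))^8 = (0 8 7)(2 6 9)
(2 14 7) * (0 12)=(0 12)(2 14 7)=[12, 1, 14, 3, 4, 5, 6, 2, 8, 9, 10, 11, 0, 13, 7]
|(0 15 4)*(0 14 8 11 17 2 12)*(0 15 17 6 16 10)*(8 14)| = 11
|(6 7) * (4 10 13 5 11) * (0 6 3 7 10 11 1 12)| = 14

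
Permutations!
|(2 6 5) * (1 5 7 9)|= |(1 5 2 6 7 9)|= 6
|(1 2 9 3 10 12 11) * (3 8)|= |(1 2 9 8 3 10 12 11)|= 8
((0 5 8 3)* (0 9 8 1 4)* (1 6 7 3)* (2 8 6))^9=(0 8)(1 5)(2 4)(3 9 6 7)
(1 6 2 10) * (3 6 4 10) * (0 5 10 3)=(0 5 10 1 4 3 6 2)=[5, 4, 0, 6, 3, 10, 2, 7, 8, 9, 1]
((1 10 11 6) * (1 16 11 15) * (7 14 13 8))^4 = ((1 10 15)(6 16 11)(7 14 13 8))^4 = (1 10 15)(6 16 11)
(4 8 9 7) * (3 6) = (3 6)(4 8 9 7) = [0, 1, 2, 6, 8, 5, 3, 4, 9, 7]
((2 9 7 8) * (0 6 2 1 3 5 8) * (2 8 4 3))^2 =(0 8 2 7 6 1 9)(3 4 5)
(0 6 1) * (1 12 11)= (0 6 12 11 1)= [6, 0, 2, 3, 4, 5, 12, 7, 8, 9, 10, 1, 11]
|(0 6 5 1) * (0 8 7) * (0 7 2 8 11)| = 10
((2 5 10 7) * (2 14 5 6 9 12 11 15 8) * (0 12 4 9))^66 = ((0 12 11 15 8 2 6)(4 9)(5 10 7 14))^66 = (0 15 6 11 2 12 8)(5 7)(10 14)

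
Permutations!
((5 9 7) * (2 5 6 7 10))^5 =(2 5 9 10)(6 7)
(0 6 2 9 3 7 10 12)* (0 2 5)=(0 6 5)(2 9 3 7 10 12)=[6, 1, 9, 7, 4, 0, 5, 10, 8, 3, 12, 11, 2]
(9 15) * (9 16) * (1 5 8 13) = (1 5 8 13)(9 15 16) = [0, 5, 2, 3, 4, 8, 6, 7, 13, 15, 10, 11, 12, 1, 14, 16, 9]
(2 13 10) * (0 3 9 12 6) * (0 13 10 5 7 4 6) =(0 3 9 12)(2 10)(4 6 13 5 7) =[3, 1, 10, 9, 6, 7, 13, 4, 8, 12, 2, 11, 0, 5]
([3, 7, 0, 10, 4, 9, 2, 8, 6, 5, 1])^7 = [2, 10, 6, 0, 4, 9, 8, 1, 7, 5, 3]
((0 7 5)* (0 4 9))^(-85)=(9)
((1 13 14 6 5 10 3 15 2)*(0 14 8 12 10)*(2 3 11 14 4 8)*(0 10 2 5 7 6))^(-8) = ((0 4 8 12 2 1 13 5 10 11 14)(3 15)(6 7))^(-8) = (15)(0 12 13 11 4 2 5 14 8 1 10)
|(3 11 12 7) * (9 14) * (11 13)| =10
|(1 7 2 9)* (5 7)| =5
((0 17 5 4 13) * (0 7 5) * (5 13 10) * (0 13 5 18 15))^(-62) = (0 17 13 7 5 4 10 18 15)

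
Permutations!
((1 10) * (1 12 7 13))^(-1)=(1 13 7 12 10)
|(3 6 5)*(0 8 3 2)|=|(0 8 3 6 5 2)|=6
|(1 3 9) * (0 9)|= |(0 9 1 3)|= 4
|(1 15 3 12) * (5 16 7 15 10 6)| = |(1 10 6 5 16 7 15 3 12)| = 9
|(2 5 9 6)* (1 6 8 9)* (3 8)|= |(1 6 2 5)(3 8 9)|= 12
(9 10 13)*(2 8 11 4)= [0, 1, 8, 3, 2, 5, 6, 7, 11, 10, 13, 4, 12, 9]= (2 8 11 4)(9 10 13)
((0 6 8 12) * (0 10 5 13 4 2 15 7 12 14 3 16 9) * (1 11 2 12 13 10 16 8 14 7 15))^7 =((0 6 14 3 8 7 13 4 12 16 9)(1 11 2)(5 10))^7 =(0 4 3 9 13 14 16 7 6 12 8)(1 11 2)(5 10)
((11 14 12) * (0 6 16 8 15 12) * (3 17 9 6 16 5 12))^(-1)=((0 16 8 15 3 17 9 6 5 12 11 14))^(-1)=(0 14 11 12 5 6 9 17 3 15 8 16)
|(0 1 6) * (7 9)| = 6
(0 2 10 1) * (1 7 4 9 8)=(0 2 10 7 4 9 8 1)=[2, 0, 10, 3, 9, 5, 6, 4, 1, 8, 7]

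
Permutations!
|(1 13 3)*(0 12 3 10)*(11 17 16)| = |(0 12 3 1 13 10)(11 17 16)| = 6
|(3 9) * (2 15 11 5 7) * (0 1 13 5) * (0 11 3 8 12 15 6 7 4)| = |(0 1 13 5 4)(2 6 7)(3 9 8 12 15)| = 15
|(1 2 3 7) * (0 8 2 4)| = |(0 8 2 3 7 1 4)| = 7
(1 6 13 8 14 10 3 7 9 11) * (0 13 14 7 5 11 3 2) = (0 13 8 7 9 3 5 11 1 6 14 10 2) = [13, 6, 0, 5, 4, 11, 14, 9, 7, 3, 2, 1, 12, 8, 10]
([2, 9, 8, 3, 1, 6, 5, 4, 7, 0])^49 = (9)(5 6)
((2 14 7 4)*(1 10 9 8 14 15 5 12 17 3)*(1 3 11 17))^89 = (1 10 9 8 14 7 4 2 15 5 12)(11 17)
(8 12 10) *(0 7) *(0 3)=[7, 1, 2, 0, 4, 5, 6, 3, 12, 9, 8, 11, 10]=(0 7 3)(8 12 10)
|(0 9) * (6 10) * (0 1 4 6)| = |(0 9 1 4 6 10)| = 6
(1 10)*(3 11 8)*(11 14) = (1 10)(3 14 11 8) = [0, 10, 2, 14, 4, 5, 6, 7, 3, 9, 1, 8, 12, 13, 11]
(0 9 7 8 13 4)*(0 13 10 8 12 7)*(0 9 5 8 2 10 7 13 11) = [5, 1, 10, 3, 11, 8, 6, 12, 7, 9, 2, 0, 13, 4] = (0 5 8 7 12 13 4 11)(2 10)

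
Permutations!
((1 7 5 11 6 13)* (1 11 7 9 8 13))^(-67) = ((1 9 8 13 11 6)(5 7))^(-67) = (1 6 11 13 8 9)(5 7)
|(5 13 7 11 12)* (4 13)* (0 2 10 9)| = |(0 2 10 9)(4 13 7 11 12 5)| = 12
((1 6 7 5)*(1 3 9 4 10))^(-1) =((1 6 7 5 3 9 4 10))^(-1) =(1 10 4 9 3 5 7 6)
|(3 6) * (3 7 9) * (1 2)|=|(1 2)(3 6 7 9)|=4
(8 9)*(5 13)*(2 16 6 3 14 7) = (2 16 6 3 14 7)(5 13)(8 9) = [0, 1, 16, 14, 4, 13, 3, 2, 9, 8, 10, 11, 12, 5, 7, 15, 6]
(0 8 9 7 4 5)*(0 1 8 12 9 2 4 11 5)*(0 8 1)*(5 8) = (0 12 9 7 11 8 2 4 5) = [12, 1, 4, 3, 5, 0, 6, 11, 2, 7, 10, 8, 9]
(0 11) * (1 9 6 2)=[11, 9, 1, 3, 4, 5, 2, 7, 8, 6, 10, 0]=(0 11)(1 9 6 2)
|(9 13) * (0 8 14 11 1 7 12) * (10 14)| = 8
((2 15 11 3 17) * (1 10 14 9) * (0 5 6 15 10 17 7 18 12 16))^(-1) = (0 16 12 18 7 3 11 15 6 5)(1 9 14 10 2 17)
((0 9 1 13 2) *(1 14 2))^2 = ((0 9 14 2)(1 13))^2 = (0 14)(2 9)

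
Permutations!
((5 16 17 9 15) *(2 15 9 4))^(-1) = (2 4 17 16 5 15)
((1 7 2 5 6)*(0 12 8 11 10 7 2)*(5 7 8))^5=((0 12 5 6 1 2 7)(8 11 10))^5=(0 2 6 12 7 1 5)(8 10 11)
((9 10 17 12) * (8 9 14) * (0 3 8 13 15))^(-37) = ((0 3 8 9 10 17 12 14 13 15))^(-37) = (0 9 12 15 8 17 13 3 10 14)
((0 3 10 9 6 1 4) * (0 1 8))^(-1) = ((0 3 10 9 6 8)(1 4))^(-1) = (0 8 6 9 10 3)(1 4)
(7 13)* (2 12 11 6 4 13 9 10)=(2 12 11 6 4 13 7 9 10)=[0, 1, 12, 3, 13, 5, 4, 9, 8, 10, 2, 6, 11, 7]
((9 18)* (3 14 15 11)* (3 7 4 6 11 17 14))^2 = ((4 6 11 7)(9 18)(14 15 17))^2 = (18)(4 11)(6 7)(14 17 15)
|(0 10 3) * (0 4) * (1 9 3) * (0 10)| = 5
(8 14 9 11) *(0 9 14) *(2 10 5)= (14)(0 9 11 8)(2 10 5)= [9, 1, 10, 3, 4, 2, 6, 7, 0, 11, 5, 8, 12, 13, 14]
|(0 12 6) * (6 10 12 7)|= 6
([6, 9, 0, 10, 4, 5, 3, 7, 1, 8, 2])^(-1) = [2, 8, 10, 6, 4, 5, 0, 7, 9, 1, 3]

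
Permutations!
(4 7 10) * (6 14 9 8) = (4 7 10)(6 14 9 8) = [0, 1, 2, 3, 7, 5, 14, 10, 6, 8, 4, 11, 12, 13, 9]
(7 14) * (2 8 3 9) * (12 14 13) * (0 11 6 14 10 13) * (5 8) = (0 11 6 14 7)(2 5 8 3 9)(10 13 12) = [11, 1, 5, 9, 4, 8, 14, 0, 3, 2, 13, 6, 10, 12, 7]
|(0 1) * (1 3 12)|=4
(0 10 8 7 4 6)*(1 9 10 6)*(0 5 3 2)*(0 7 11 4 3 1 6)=(1 9 10 8 11 4 6 5)(2 7 3)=[0, 9, 7, 2, 6, 1, 5, 3, 11, 10, 8, 4]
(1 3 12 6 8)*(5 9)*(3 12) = [0, 12, 2, 3, 4, 9, 8, 7, 1, 5, 10, 11, 6] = (1 12 6 8)(5 9)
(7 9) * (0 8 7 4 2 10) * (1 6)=(0 8 7 9 4 2 10)(1 6)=[8, 6, 10, 3, 2, 5, 1, 9, 7, 4, 0]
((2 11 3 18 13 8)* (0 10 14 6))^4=(2 13 3)(8 18 11)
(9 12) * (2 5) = (2 5)(9 12) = [0, 1, 5, 3, 4, 2, 6, 7, 8, 12, 10, 11, 9]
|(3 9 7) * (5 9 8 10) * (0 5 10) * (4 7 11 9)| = |(0 5 4 7 3 8)(9 11)| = 6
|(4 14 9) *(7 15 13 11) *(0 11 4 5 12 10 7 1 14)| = 12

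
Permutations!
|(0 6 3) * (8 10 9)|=|(0 6 3)(8 10 9)|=3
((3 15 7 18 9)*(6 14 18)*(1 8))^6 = (3 9 18 14 6 7 15)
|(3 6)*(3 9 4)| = |(3 6 9 4)| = 4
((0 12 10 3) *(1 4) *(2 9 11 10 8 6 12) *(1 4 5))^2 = (0 9 10)(2 11 3)(6 8 12)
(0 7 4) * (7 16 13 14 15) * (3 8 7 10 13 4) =[16, 1, 2, 8, 0, 5, 6, 3, 7, 9, 13, 11, 12, 14, 15, 10, 4] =(0 16 4)(3 8 7)(10 13 14 15)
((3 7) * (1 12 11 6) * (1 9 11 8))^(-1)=(1 8 12)(3 7)(6 11 9)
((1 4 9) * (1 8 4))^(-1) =((4 9 8))^(-1) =(4 8 9)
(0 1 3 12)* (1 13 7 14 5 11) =(0 13 7 14 5 11 1 3 12) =[13, 3, 2, 12, 4, 11, 6, 14, 8, 9, 10, 1, 0, 7, 5]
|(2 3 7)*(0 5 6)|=3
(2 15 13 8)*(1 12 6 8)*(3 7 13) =(1 12 6 8 2 15 3 7 13) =[0, 12, 15, 7, 4, 5, 8, 13, 2, 9, 10, 11, 6, 1, 14, 3]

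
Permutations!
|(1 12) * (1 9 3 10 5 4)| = 7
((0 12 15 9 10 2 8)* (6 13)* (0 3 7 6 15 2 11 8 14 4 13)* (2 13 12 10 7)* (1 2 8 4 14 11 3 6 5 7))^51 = (0 10 3 8 6)(1 4 15 2 12 9 11 13)(5 7)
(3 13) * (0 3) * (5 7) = (0 3 13)(5 7) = [3, 1, 2, 13, 4, 7, 6, 5, 8, 9, 10, 11, 12, 0]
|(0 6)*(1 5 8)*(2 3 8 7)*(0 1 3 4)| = |(0 6 1 5 7 2 4)(3 8)| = 14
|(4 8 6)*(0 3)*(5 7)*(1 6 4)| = 2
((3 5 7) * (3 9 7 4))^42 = ((3 5 4)(7 9))^42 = (9)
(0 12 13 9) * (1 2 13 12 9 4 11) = (0 9)(1 2 13 4 11) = [9, 2, 13, 3, 11, 5, 6, 7, 8, 0, 10, 1, 12, 4]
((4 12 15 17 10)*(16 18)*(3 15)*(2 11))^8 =((2 11)(3 15 17 10 4 12)(16 18))^8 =(18)(3 17 4)(10 12 15)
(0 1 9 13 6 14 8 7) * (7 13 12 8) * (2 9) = [1, 2, 9, 3, 4, 5, 14, 0, 13, 12, 10, 11, 8, 6, 7] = (0 1 2 9 12 8 13 6 14 7)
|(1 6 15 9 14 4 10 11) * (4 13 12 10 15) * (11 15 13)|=10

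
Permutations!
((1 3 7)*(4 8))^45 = ((1 3 7)(4 8))^45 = (4 8)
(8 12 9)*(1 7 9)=(1 7 9 8 12)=[0, 7, 2, 3, 4, 5, 6, 9, 12, 8, 10, 11, 1]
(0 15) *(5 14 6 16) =(0 15)(5 14 6 16) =[15, 1, 2, 3, 4, 14, 16, 7, 8, 9, 10, 11, 12, 13, 6, 0, 5]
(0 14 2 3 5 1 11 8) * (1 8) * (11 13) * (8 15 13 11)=(0 14 2 3 5 15 13 8)(1 11)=[14, 11, 3, 5, 4, 15, 6, 7, 0, 9, 10, 1, 12, 8, 2, 13]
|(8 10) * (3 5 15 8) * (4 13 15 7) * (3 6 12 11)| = 11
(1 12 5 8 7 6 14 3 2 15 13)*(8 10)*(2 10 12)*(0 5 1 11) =(0 5 12 1 2 15 13 11)(3 10 8 7 6 14) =[5, 2, 15, 10, 4, 12, 14, 6, 7, 9, 8, 0, 1, 11, 3, 13]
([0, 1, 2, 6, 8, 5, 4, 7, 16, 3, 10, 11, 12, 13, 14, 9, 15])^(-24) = [0, 1, 2, 16, 9, 5, 15, 7, 3, 8, 10, 11, 12, 13, 14, 4, 6]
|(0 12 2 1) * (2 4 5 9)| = 7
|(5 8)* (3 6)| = 2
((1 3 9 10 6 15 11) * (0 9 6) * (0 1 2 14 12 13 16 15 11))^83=(0 6 13 10 2 15 3 12 9 11 16 1 14)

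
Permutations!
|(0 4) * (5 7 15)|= |(0 4)(5 7 15)|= 6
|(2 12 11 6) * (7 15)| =4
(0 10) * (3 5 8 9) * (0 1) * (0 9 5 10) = [0, 9, 2, 10, 4, 8, 6, 7, 5, 3, 1] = (1 9 3 10)(5 8)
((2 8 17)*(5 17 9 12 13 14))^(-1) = ((2 8 9 12 13 14 5 17))^(-1) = (2 17 5 14 13 12 9 8)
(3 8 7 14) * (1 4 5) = (1 4 5)(3 8 7 14) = [0, 4, 2, 8, 5, 1, 6, 14, 7, 9, 10, 11, 12, 13, 3]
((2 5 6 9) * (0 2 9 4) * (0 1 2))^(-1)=((9)(1 2 5 6 4))^(-1)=(9)(1 4 6 5 2)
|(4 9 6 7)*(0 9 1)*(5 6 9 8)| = 7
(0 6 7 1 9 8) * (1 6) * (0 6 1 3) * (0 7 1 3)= (1 9 8 6)(3 7)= [0, 9, 2, 7, 4, 5, 1, 3, 6, 8]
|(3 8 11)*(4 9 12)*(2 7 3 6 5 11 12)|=|(2 7 3 8 12 4 9)(5 11 6)|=21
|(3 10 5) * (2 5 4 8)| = |(2 5 3 10 4 8)| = 6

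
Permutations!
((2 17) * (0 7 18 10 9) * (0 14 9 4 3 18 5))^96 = (18)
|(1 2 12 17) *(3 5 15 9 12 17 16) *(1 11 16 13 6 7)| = 13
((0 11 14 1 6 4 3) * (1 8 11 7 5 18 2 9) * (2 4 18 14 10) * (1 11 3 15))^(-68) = ((0 7 5 14 8 3)(1 6 18 4 15)(2 9 11 10))^(-68) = (0 8 5)(1 18 15 6 4)(3 14 7)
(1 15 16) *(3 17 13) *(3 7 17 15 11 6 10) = [0, 11, 2, 15, 4, 5, 10, 17, 8, 9, 3, 6, 12, 7, 14, 16, 1, 13] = (1 11 6 10 3 15 16)(7 17 13)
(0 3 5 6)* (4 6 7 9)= [3, 1, 2, 5, 6, 7, 0, 9, 8, 4]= (0 3 5 7 9 4 6)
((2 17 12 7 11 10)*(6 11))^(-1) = ((2 17 12 7 6 11 10))^(-1) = (2 10 11 6 7 12 17)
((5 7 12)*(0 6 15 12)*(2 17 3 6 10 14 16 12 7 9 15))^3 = ((0 10 14 16 12 5 9 15 7)(2 17 3 6))^3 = (0 16 9)(2 6 3 17)(5 7 14)(10 12 15)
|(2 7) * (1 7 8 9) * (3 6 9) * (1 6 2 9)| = 12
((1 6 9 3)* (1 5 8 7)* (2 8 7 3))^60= (1 8)(2 7)(3 6)(5 9)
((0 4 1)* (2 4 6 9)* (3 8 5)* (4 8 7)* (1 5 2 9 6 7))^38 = (9)(0 4 3)(1 7 5)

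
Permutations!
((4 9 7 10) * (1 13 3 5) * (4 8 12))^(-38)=(1 3)(4 8 7)(5 13)(9 12 10)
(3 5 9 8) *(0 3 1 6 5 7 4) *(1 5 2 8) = (0 3 7 4)(1 6 2 8 5 9) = [3, 6, 8, 7, 0, 9, 2, 4, 5, 1]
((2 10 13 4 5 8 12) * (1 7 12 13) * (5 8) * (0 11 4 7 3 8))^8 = ((0 11 4)(1 3 8 13 7 12 2 10))^8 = (13)(0 4 11)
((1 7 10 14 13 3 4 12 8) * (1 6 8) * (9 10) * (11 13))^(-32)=(1 4 13 14 9)(3 11 10 7 12)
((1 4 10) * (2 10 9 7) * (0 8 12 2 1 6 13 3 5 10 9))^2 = ((0 8 12 2 9 7 1 4)(3 5 10 6 13))^2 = (0 12 9 1)(2 7 4 8)(3 10 13 5 6)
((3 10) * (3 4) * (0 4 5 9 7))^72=((0 4 3 10 5 9 7))^72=(0 3 5 7 4 10 9)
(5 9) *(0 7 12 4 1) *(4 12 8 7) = (12)(0 4 1)(5 9)(7 8) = [4, 0, 2, 3, 1, 9, 6, 8, 7, 5, 10, 11, 12]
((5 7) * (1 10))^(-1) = ((1 10)(5 7))^(-1) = (1 10)(5 7)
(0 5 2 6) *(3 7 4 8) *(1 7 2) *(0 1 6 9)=[5, 7, 9, 2, 8, 6, 1, 4, 3, 0]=(0 5 6 1 7 4 8 3 2 9)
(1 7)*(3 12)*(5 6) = (1 7)(3 12)(5 6) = [0, 7, 2, 12, 4, 6, 5, 1, 8, 9, 10, 11, 3]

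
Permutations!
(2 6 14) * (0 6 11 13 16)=(0 6 14 2 11 13 16)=[6, 1, 11, 3, 4, 5, 14, 7, 8, 9, 10, 13, 12, 16, 2, 15, 0]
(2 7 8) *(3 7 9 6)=(2 9 6 3 7 8)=[0, 1, 9, 7, 4, 5, 3, 8, 2, 6]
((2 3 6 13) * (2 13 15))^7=((2 3 6 15))^7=(2 15 6 3)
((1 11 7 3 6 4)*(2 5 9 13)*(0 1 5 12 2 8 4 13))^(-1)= (0 9 5 4 8 13 6 3 7 11 1)(2 12)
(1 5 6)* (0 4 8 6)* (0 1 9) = (0 4 8 6 9)(1 5) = [4, 5, 2, 3, 8, 1, 9, 7, 6, 0]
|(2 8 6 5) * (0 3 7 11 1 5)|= 9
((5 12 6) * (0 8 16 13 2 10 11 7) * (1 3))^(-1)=((0 8 16 13 2 10 11 7)(1 3)(5 12 6))^(-1)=(0 7 11 10 2 13 16 8)(1 3)(5 6 12)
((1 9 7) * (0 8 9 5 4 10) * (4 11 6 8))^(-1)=(0 10 4)(1 7 9 8 6 11 5)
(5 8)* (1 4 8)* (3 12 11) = (1 4 8 5)(3 12 11) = [0, 4, 2, 12, 8, 1, 6, 7, 5, 9, 10, 3, 11]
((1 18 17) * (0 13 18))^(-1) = (0 1 17 18 13) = ((0 13 18 17 1))^(-1)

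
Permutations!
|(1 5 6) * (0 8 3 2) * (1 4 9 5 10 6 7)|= 28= |(0 8 3 2)(1 10 6 4 9 5 7)|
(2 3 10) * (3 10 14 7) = (2 10)(3 14 7) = [0, 1, 10, 14, 4, 5, 6, 3, 8, 9, 2, 11, 12, 13, 7]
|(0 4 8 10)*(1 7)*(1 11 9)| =|(0 4 8 10)(1 7 11 9)| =4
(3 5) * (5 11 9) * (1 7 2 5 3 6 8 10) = (1 7 2 5 6 8 10)(3 11 9) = [0, 7, 5, 11, 4, 6, 8, 2, 10, 3, 1, 9]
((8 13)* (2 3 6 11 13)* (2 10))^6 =(2 10 8 13 11 6 3)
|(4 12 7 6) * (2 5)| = |(2 5)(4 12 7 6)| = 4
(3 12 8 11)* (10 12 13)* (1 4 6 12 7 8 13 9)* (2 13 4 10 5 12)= (1 10 7 8 11 3 9)(2 13 5 12 4 6)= [0, 10, 13, 9, 6, 12, 2, 8, 11, 1, 7, 3, 4, 5]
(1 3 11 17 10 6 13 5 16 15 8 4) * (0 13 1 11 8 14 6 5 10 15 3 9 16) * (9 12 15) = (0 13 10 5)(1 12 15 14 6)(3 8 4 11 17 9 16) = [13, 12, 2, 8, 11, 0, 1, 7, 4, 16, 5, 17, 15, 10, 6, 14, 3, 9]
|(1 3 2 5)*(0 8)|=4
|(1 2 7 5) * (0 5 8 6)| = 7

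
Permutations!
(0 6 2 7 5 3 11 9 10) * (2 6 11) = (0 11 9 10)(2 7 5 3) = [11, 1, 7, 2, 4, 3, 6, 5, 8, 10, 0, 9]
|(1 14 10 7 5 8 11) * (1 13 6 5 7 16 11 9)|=10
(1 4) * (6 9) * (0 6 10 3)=[6, 4, 2, 0, 1, 5, 9, 7, 8, 10, 3]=(0 6 9 10 3)(1 4)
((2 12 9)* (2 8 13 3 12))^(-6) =(3 13 8 9 12)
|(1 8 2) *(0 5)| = 6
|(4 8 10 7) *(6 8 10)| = |(4 10 7)(6 8)| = 6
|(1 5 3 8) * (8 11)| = 5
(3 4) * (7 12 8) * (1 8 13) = (1 8 7 12 13)(3 4) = [0, 8, 2, 4, 3, 5, 6, 12, 7, 9, 10, 11, 13, 1]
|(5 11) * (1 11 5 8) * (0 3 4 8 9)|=|(0 3 4 8 1 11 9)|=7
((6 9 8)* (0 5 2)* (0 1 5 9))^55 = ((0 9 8 6)(1 5 2))^55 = (0 6 8 9)(1 5 2)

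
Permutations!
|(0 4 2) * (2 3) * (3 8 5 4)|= 3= |(0 3 2)(4 8 5)|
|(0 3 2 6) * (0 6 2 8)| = |(0 3 8)| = 3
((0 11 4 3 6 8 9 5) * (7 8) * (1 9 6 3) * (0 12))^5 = ((0 11 4 1 9 5 12)(6 7 8))^5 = (0 5 1 11 12 9 4)(6 8 7)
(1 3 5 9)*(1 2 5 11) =(1 3 11)(2 5 9) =[0, 3, 5, 11, 4, 9, 6, 7, 8, 2, 10, 1]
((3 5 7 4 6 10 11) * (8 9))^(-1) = ((3 5 7 4 6 10 11)(8 9))^(-1) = (3 11 10 6 4 7 5)(8 9)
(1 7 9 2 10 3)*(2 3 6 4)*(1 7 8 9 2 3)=[0, 8, 10, 7, 3, 5, 4, 2, 9, 1, 6]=(1 8 9)(2 10 6 4 3 7)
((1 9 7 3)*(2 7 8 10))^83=(1 3 7 2 10 8 9)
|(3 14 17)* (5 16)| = 6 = |(3 14 17)(5 16)|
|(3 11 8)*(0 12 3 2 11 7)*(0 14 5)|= |(0 12 3 7 14 5)(2 11 8)|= 6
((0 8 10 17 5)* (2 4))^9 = ((0 8 10 17 5)(2 4))^9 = (0 5 17 10 8)(2 4)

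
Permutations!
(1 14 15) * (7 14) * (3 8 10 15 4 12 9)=(1 7 14 4 12 9 3 8 10 15)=[0, 7, 2, 8, 12, 5, 6, 14, 10, 3, 15, 11, 9, 13, 4, 1]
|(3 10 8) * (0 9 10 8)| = |(0 9 10)(3 8)| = 6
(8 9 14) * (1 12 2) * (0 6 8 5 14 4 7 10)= (0 6 8 9 4 7 10)(1 12 2)(5 14)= [6, 12, 1, 3, 7, 14, 8, 10, 9, 4, 0, 11, 2, 13, 5]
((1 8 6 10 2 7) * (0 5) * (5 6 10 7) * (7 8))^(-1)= (0 5 2 10 8 6)(1 7)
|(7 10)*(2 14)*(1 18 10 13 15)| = |(1 18 10 7 13 15)(2 14)| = 6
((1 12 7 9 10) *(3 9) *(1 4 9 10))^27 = (1 9 4 10 3 7 12)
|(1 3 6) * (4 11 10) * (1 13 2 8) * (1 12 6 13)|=|(1 3 13 2 8 12 6)(4 11 10)|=21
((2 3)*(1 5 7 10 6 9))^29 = (1 9 6 10 7 5)(2 3)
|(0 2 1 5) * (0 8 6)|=|(0 2 1 5 8 6)|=6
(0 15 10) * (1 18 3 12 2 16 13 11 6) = (0 15 10)(1 18 3 12 2 16 13 11 6) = [15, 18, 16, 12, 4, 5, 1, 7, 8, 9, 0, 6, 2, 11, 14, 10, 13, 17, 3]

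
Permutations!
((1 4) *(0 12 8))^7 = (0 12 8)(1 4)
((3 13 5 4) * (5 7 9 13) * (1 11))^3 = ((1 11)(3 5 4)(7 9 13))^3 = (13)(1 11)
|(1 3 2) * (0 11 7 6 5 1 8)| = 9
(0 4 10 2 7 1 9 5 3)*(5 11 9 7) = [4, 7, 5, 0, 10, 3, 6, 1, 8, 11, 2, 9] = (0 4 10 2 5 3)(1 7)(9 11)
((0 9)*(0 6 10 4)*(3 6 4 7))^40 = (10)(0 9 4)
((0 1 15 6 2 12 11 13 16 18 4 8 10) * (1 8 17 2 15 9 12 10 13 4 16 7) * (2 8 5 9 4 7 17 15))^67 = ((0 5 9 12 11 7 1 4 15 6 2 10)(8 13 17)(16 18))^67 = (0 4 9 6 11 10 1 5 15 12 2 7)(8 13 17)(16 18)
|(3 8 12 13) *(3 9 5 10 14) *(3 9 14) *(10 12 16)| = |(3 8 16 10)(5 12 13 14 9)| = 20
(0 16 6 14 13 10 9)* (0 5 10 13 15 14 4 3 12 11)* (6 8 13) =(0 16 8 13 6 4 3 12 11)(5 10 9)(14 15) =[16, 1, 2, 12, 3, 10, 4, 7, 13, 5, 9, 0, 11, 6, 15, 14, 8]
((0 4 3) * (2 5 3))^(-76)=((0 4 2 5 3))^(-76)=(0 3 5 2 4)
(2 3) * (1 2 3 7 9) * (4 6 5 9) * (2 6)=(1 6 5 9)(2 7 4)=[0, 6, 7, 3, 2, 9, 5, 4, 8, 1]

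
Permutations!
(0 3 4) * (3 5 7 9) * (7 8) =(0 5 8 7 9 3 4) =[5, 1, 2, 4, 0, 8, 6, 9, 7, 3]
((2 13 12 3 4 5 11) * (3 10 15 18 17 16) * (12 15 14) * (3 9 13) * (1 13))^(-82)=(1 15 17 9 13 18 16)(2 5 3 11 4)(10 12 14)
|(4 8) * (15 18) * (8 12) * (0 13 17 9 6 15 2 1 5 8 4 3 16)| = 26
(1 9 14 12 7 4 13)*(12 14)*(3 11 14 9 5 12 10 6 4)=(1 5 12 7 3 11 14 9 10 6 4 13)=[0, 5, 2, 11, 13, 12, 4, 3, 8, 10, 6, 14, 7, 1, 9]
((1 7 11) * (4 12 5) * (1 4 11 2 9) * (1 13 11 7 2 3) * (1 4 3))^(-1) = (1 7 5 12 4 3 11 13 9 2)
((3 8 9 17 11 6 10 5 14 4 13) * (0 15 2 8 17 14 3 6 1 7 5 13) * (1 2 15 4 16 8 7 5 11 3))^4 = (17)(2 7 11)(6 10 13)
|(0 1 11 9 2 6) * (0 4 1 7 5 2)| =|(0 7 5 2 6 4 1 11 9)| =9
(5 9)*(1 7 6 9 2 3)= [0, 7, 3, 1, 4, 2, 9, 6, 8, 5]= (1 7 6 9 5 2 3)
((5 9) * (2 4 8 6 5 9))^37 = (9)(2 8 5 4 6)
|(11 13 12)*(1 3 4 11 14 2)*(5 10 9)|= |(1 3 4 11 13 12 14 2)(5 10 9)|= 24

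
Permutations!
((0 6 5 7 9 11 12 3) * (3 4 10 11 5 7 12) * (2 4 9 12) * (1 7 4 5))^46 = (0 11 4)(1 12)(3 10 6)(7 9)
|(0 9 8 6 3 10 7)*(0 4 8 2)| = 6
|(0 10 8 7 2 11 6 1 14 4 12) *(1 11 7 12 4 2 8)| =|(0 10 1 14 2 7 8 12)(6 11)| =8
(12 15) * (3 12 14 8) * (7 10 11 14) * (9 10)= (3 12 15 7 9 10 11 14 8)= [0, 1, 2, 12, 4, 5, 6, 9, 3, 10, 11, 14, 15, 13, 8, 7]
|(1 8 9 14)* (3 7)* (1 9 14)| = |(1 8 14 9)(3 7)| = 4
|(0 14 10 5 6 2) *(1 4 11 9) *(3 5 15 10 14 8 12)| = 28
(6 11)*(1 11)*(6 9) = (1 11 9 6) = [0, 11, 2, 3, 4, 5, 1, 7, 8, 6, 10, 9]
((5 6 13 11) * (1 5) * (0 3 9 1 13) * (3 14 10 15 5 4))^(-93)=((0 14 10 15 5 6)(1 4 3 9)(11 13))^(-93)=(0 15)(1 9 3 4)(5 14)(6 10)(11 13)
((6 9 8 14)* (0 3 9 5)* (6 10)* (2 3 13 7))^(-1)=(0 5 6 10 14 8 9 3 2 7 13)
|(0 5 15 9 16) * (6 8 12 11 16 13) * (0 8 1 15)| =20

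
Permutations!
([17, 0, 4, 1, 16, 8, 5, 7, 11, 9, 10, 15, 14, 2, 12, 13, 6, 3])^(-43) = [17, 0, 16, 1, 6, 11, 8, 7, 15, 9, 10, 13, 14, 4, 12, 2, 5, 3]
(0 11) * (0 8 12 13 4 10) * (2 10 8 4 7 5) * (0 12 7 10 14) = (0 11 4 8 7 5 2 14)(10 12 13) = [11, 1, 14, 3, 8, 2, 6, 5, 7, 9, 12, 4, 13, 10, 0]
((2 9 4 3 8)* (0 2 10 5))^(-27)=((0 2 9 4 3 8 10 5))^(-27)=(0 8 9 5 3 2 10 4)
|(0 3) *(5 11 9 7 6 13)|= |(0 3)(5 11 9 7 6 13)|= 6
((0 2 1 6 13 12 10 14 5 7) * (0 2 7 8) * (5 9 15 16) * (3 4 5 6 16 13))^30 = (16)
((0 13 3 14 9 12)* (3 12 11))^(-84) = (14)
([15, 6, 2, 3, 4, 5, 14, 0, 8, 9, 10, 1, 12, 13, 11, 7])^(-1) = (0 7 15)(1 11 14 6)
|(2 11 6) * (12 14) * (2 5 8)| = 10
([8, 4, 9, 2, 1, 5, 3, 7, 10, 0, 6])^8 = (0 8 10 6 3 2 9)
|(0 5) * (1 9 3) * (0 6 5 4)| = |(0 4)(1 9 3)(5 6)| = 6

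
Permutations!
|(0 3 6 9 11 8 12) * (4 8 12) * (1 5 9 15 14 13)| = 22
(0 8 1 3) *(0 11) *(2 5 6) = (0 8 1 3 11)(2 5 6) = [8, 3, 5, 11, 4, 6, 2, 7, 1, 9, 10, 0]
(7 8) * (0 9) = (0 9)(7 8) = [9, 1, 2, 3, 4, 5, 6, 8, 7, 0]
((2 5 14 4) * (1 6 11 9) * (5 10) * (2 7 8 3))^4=((1 6 11 9)(2 10 5 14 4 7 8 3))^4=(2 4)(3 14)(5 8)(7 10)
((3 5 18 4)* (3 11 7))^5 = (3 7 11 4 18 5)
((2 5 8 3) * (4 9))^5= (2 5 8 3)(4 9)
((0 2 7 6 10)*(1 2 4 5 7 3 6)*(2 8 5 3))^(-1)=((0 4 3 6 10)(1 8 5 7))^(-1)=(0 10 6 3 4)(1 7 5 8)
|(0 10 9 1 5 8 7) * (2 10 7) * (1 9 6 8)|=4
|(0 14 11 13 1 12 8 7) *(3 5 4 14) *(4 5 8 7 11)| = |(0 3 8 11 13 1 12 7)(4 14)| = 8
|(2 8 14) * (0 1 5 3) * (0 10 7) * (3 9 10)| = |(0 1 5 9 10 7)(2 8 14)| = 6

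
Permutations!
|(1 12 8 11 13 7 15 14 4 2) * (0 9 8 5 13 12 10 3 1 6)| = |(0 9 8 11 12 5 13 7 15 14 4 2 6)(1 10 3)| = 39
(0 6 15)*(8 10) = [6, 1, 2, 3, 4, 5, 15, 7, 10, 9, 8, 11, 12, 13, 14, 0] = (0 6 15)(8 10)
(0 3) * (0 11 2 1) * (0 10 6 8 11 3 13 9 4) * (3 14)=(0 13 9 4)(1 10 6 8 11 2)(3 14)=[13, 10, 1, 14, 0, 5, 8, 7, 11, 4, 6, 2, 12, 9, 3]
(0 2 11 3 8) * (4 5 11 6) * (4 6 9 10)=[2, 1, 9, 8, 5, 11, 6, 7, 0, 10, 4, 3]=(0 2 9 10 4 5 11 3 8)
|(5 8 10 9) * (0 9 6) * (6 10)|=|(10)(0 9 5 8 6)|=5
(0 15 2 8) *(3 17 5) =(0 15 2 8)(3 17 5) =[15, 1, 8, 17, 4, 3, 6, 7, 0, 9, 10, 11, 12, 13, 14, 2, 16, 5]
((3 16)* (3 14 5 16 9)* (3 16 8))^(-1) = ((3 9 16 14 5 8))^(-1) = (3 8 5 14 16 9)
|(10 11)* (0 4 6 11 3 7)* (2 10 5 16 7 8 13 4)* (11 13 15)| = 30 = |(0 2 10 3 8 15 11 5 16 7)(4 6 13)|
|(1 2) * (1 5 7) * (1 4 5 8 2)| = |(2 8)(4 5 7)| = 6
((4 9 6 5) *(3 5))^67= ((3 5 4 9 6))^67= (3 4 6 5 9)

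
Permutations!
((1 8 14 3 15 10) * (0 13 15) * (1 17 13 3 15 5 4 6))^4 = ((0 3)(1 8 14 15 10 17 13 5 4 6))^4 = (1 10 4 14 13)(5 8 17 6 15)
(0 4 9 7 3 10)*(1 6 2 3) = (0 4 9 7 1 6 2 3 10) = [4, 6, 3, 10, 9, 5, 2, 1, 8, 7, 0]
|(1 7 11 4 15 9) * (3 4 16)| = 8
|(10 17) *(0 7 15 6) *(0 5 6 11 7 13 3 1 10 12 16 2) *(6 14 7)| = |(0 13 3 1 10 17 12 16 2)(5 14 7 15 11 6)| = 18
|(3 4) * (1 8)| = 2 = |(1 8)(3 4)|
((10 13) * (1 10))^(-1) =((1 10 13))^(-1) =(1 13 10)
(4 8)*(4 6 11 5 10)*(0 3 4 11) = [3, 1, 2, 4, 8, 10, 0, 7, 6, 9, 11, 5] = (0 3 4 8 6)(5 10 11)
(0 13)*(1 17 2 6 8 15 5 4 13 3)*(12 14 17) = (0 3 1 12 14 17 2 6 8 15 5 4 13) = [3, 12, 6, 1, 13, 4, 8, 7, 15, 9, 10, 11, 14, 0, 17, 5, 16, 2]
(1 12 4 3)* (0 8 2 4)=(0 8 2 4 3 1 12)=[8, 12, 4, 1, 3, 5, 6, 7, 2, 9, 10, 11, 0]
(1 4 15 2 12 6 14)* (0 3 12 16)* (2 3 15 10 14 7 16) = (0 15 3 12 6 7 16)(1 4 10 14) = [15, 4, 2, 12, 10, 5, 7, 16, 8, 9, 14, 11, 6, 13, 1, 3, 0]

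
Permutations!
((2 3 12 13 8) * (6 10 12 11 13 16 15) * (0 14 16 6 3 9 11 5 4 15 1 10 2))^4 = ((0 14 16 1 10 12 6 2 9 11 13 8)(3 5 4 15))^4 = (0 10 9)(1 2 8)(6 13 16)(11 14 12)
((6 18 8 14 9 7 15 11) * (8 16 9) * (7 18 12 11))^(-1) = (6 11 12)(7 15)(8 14)(9 16 18)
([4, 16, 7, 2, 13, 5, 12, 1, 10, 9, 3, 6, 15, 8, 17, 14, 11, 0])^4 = [10, 12, 11, 16, 3, 5, 17, 6, 7, 9, 1, 14, 0, 2, 13, 4, 15, 8]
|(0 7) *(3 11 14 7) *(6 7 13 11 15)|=|(0 3 15 6 7)(11 14 13)|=15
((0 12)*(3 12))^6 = (12)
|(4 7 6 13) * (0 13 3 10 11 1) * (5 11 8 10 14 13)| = |(0 5 11 1)(3 14 13 4 7 6)(8 10)| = 12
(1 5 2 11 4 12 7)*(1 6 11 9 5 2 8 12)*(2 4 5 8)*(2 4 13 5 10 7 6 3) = (1 13 5 4)(2 9 8 12 6 11 10 7 3) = [0, 13, 9, 2, 1, 4, 11, 3, 12, 8, 7, 10, 6, 5]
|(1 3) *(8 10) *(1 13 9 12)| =10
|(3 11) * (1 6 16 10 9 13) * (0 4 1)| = |(0 4 1 6 16 10 9 13)(3 11)| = 8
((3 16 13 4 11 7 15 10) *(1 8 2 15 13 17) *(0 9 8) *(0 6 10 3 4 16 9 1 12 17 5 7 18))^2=(0 6 4 18 1 10 11)(2 3 8 15 9)(5 13)(7 16)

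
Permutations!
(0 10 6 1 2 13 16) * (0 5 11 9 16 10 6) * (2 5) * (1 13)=(0 6 13 10)(1 5 11 9 16 2)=[6, 5, 1, 3, 4, 11, 13, 7, 8, 16, 0, 9, 12, 10, 14, 15, 2]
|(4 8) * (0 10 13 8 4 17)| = |(0 10 13 8 17)| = 5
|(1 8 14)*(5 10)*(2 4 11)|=6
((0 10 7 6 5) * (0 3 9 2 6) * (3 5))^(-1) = ((0 10 7)(2 6 3 9))^(-1) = (0 7 10)(2 9 3 6)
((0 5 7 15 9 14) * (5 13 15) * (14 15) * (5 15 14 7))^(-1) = (0 14 9 15 7 13)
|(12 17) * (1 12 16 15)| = 5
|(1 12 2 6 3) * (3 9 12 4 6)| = 7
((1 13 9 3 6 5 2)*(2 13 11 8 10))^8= ((1 11 8 10 2)(3 6 5 13 9))^8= (1 10 11 2 8)(3 13 6 9 5)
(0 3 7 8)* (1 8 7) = (0 3 1 8) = [3, 8, 2, 1, 4, 5, 6, 7, 0]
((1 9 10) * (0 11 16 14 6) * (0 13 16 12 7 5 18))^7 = (0 11 12 7 5 18)(1 9 10)(6 14 16 13)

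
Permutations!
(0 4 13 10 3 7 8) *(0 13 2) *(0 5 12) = (0 4 2 5 12)(3 7 8 13 10) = [4, 1, 5, 7, 2, 12, 6, 8, 13, 9, 3, 11, 0, 10]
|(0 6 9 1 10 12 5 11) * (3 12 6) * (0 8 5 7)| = |(0 3 12 7)(1 10 6 9)(5 11 8)| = 12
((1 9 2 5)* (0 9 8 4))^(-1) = ((0 9 2 5 1 8 4))^(-1) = (0 4 8 1 5 2 9)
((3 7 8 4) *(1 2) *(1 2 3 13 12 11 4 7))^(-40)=(13)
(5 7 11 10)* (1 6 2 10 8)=[0, 6, 10, 3, 4, 7, 2, 11, 1, 9, 5, 8]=(1 6 2 10 5 7 11 8)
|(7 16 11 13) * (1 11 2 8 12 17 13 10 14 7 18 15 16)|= 40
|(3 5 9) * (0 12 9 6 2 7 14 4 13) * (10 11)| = 22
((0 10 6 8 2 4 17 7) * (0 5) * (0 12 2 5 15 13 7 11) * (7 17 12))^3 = ((0 10 6 8 5 7 15 13 17 11)(2 4 12))^3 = (0 8 15 11 6 7 17 10 5 13)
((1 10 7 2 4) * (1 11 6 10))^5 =((2 4 11 6 10 7))^5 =(2 7 10 6 11 4)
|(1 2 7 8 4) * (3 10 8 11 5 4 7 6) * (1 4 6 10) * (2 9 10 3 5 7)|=6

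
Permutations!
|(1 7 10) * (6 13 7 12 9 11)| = 8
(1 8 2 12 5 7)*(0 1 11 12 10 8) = (0 1)(2 10 8)(5 7 11 12) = [1, 0, 10, 3, 4, 7, 6, 11, 2, 9, 8, 12, 5]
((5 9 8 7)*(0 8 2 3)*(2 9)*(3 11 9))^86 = ((0 8 7 5 2 11 9 3))^86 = (0 9 2 7)(3 11 5 8)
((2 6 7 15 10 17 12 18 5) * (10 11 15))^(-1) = ((2 6 7 10 17 12 18 5)(11 15))^(-1) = (2 5 18 12 17 10 7 6)(11 15)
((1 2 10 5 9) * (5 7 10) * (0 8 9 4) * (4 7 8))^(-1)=(0 4)(1 9 8 10 7 5 2)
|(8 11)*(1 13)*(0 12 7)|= 6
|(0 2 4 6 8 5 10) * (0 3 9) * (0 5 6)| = |(0 2 4)(3 9 5 10)(6 8)| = 12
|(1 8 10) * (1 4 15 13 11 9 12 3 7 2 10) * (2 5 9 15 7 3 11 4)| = |(1 8)(2 10)(4 7 5 9 12 11 15 13)| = 8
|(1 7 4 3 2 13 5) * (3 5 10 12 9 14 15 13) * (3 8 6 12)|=20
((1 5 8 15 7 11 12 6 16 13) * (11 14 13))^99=(1 5 8 15 7 14 13)(6 12 11 16)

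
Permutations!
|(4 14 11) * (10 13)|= 6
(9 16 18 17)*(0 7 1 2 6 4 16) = (0 7 1 2 6 4 16 18 17 9) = [7, 2, 6, 3, 16, 5, 4, 1, 8, 0, 10, 11, 12, 13, 14, 15, 18, 9, 17]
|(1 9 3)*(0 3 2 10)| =6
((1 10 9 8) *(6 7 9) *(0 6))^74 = ((0 6 7 9 8 1 10))^74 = (0 8 6 1 7 10 9)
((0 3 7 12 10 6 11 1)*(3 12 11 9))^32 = (0 3 12 7 10 11 6 1 9)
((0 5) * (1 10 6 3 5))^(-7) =(0 5 3 6 10 1)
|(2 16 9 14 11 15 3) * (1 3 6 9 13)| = |(1 3 2 16 13)(6 9 14 11 15)| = 5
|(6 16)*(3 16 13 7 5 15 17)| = |(3 16 6 13 7 5 15 17)| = 8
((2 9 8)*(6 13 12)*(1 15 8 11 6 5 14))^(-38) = (1 6 15 13 8 12 2 5 9 14 11)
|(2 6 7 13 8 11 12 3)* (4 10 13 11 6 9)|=|(2 9 4 10 13 8 6 7 11 12 3)|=11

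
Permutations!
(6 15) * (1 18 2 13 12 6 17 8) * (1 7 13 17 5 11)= (1 18 2 17 8 7 13 12 6 15 5 11)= [0, 18, 17, 3, 4, 11, 15, 13, 7, 9, 10, 1, 6, 12, 14, 5, 16, 8, 2]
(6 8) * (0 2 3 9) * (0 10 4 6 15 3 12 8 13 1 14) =(0 2 12 8 15 3 9 10 4 6 13 1 14) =[2, 14, 12, 9, 6, 5, 13, 7, 15, 10, 4, 11, 8, 1, 0, 3]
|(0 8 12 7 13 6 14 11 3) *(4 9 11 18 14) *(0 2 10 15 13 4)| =26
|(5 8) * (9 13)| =2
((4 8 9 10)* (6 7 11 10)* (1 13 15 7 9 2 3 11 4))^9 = ((1 13 15 7 4 8 2 3 11 10)(6 9))^9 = (1 10 11 3 2 8 4 7 15 13)(6 9)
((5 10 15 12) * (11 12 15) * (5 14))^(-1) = (15)(5 14 12 11 10)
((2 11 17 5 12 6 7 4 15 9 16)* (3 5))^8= (2 4 5)(3 16 7)(6 17 9)(11 15 12)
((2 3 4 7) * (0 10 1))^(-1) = (0 1 10)(2 7 4 3)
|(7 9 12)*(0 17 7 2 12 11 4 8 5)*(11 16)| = |(0 17 7 9 16 11 4 8 5)(2 12)| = 18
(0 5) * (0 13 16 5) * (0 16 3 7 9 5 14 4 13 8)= [16, 1, 2, 7, 13, 8, 6, 9, 0, 5, 10, 11, 12, 3, 4, 15, 14]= (0 16 14 4 13 3 7 9 5 8)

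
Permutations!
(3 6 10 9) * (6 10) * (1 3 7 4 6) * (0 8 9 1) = (0 8 9 7 4 6)(1 3 10) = [8, 3, 2, 10, 6, 5, 0, 4, 9, 7, 1]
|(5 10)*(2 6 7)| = 6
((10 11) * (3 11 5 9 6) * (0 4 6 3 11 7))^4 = ((0 4 6 11 10 5 9 3 7))^4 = (0 10 7 11 3 6 9 4 5)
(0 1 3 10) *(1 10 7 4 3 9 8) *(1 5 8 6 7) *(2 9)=(0 10)(1 2 9 6 7 4 3)(5 8)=[10, 2, 9, 1, 3, 8, 7, 4, 5, 6, 0]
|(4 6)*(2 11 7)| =|(2 11 7)(4 6)| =6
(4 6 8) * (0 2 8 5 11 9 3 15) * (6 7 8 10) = (0 2 10 6 5 11 9 3 15)(4 7 8) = [2, 1, 10, 15, 7, 11, 5, 8, 4, 3, 6, 9, 12, 13, 14, 0]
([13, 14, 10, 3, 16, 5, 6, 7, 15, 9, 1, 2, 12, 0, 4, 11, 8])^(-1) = [13, 10, 11, 3, 14, 5, 6, 7, 16, 9, 2, 15, 12, 0, 1, 8, 4]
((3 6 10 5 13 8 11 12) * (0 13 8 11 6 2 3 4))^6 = (0 13 11 12 4)(5 6)(8 10)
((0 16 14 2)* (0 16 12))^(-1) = ((0 12)(2 16 14))^(-1) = (0 12)(2 14 16)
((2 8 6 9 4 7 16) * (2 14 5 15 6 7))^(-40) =(16)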